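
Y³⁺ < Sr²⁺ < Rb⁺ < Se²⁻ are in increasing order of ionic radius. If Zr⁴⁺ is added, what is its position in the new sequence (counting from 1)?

All of these have 36 electrons (isoelectronic). With the same electron cloud, the ion with the most protons pulls it in tightest. Nuclear charges: Zr⁴⁺ (Z=40), Y³⁺ (Z=39), Sr²⁺ (Z=38), Rb⁺ (Z=37), Se²⁻ (Z=34). Highest Z is smallest.
Merged order: Zr⁴⁺ < Y³⁺ < Sr²⁺ < Rb⁺ < Se²⁻ — Zr⁴⁺ is number 1.

1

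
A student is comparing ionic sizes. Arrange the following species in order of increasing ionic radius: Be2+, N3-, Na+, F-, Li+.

Be2+ < Li+ < Na+ < F- < N3-

Be2+ (Z=4, 2 e⁻), Li+ (Z=3, 2 e⁻), Na+ (Z=11, 10 e⁻), F- (Z=9, 10 e⁻), N3- (Z=7, 10 e⁻). Be2+ < Li+ (isoelectronic, higher Z=4 is smaller); Li+ < Na+ (same group, 1 shell fewer); Na+ < F- (isoelectronic, higher Z=11 is smaller); F- < N3- (both 10 e⁻, Z=9>7).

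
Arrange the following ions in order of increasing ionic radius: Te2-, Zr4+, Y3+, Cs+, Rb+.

First list Z and electron count for each: Zr4+ has 36 e⁻ (Z=40), Y3+ has 36 e⁻ (Z=39), Rb+ has 36 e⁻ (Z=37), Cs+ has 54 e⁻ (Z=55), Te2- has 54 e⁻ (Z=52). Zr4+ < Y3+ (both 36 e⁻, Z=40>39); Y3+ < Rb+ (isoelectronic, higher Z=39 is smaller); Rb+ < Cs+ (same group, period 5 vs 6); Cs+ < Te2- (isoelectronic, higher Z=55 is smaller).

Zr4+ < Y3+ < Rb+ < Cs+ < Te2-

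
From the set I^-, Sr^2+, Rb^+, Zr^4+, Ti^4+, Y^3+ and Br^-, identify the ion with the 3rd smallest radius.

Y^3+

Electron counts and nuclear charges: Ti^4+: 18 e⁻, Z=22, Zr^4+: 36 e⁻, Z=40, Y^3+: 36 e⁻, Z=39, Sr^2+: 36 e⁻, Z=38, Rb^+: 36 e⁻, Z=37, Br^-: 36 e⁻, Z=35, I^-: 54 e⁻, Z=53. Ti^4+ < Zr^4+ (same group, period 4 vs 5); Zr^4+ < Y^3+ (both 36 e⁻, Z=40>39); Y^3+ < Sr^2+ (both 36 e⁻, Z=39>38); Sr^2+ < Rb^+ (isoelectronic, higher Z=38 is smaller); Rb^+ < Br^- (both 36 e⁻, Z=37>35); Br^- < I^- (same group, period 4 vs 5).
Ordering: Ti^4+ < Zr^4+ < Y^3+ < Sr^2+ < Rb^+ < Br^- < I^-. The 3rd smallest is Y^3+.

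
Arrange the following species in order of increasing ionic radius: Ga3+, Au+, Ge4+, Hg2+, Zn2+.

Ge4+ (Z=32, 28 e⁻), Ga3+ (Z=31, 28 e⁻), Zn2+ (Z=30, 28 e⁻), Hg2+ (Z=80, 78 e⁻), Au+ (Z=79, 78 e⁻). Ge4+ < Ga3+ (both 28 e⁻, Z=32>31); Ga3+ < Zn2+ (both 28 e⁻, Z=31>30); Zn2+ < Hg2+ (same group, 2 shells fewer); Hg2+ < Au+ (isoelectronic, higher Z=80 is smaller).

Ge4+ < Ga3+ < Zn2+ < Hg2+ < Au+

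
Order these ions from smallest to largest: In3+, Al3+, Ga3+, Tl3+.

Al3+ < Ga3+ < In3+ < Tl3+

These ions sit in one column with identical charge. Each step down the periodic table adds a principal shell, increasing the radius.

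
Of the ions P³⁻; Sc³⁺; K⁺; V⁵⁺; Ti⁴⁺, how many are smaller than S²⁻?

These species are isoelectronic with 18 electrons. The only difference is the number of protons: V⁵⁺ (Z=23), Ti⁴⁺ (Z=22), Sc³⁺ (Z=21), K⁺ (Z=19), S²⁻ (Z=16), P³⁻ (Z=15). The strongest nuclear pull (V⁵⁺) gives the smallest ion.
Placing each against S²⁻: smaller — V⁵⁺, Ti⁴⁺, Sc³⁺, K⁺; larger — P³⁻. So 4 are smaller.

4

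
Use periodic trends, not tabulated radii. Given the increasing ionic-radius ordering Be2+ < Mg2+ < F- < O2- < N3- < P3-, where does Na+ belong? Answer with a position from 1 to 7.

Electron counts and nuclear charges: Be2+: 2 e⁻, Z=4, Mg2+: 10 e⁻, Z=12, Na+: 10 e⁻, Z=11, F-: 10 e⁻, Z=9, O2-: 10 e⁻, Z=8, N3-: 10 e⁻, Z=7, P3-: 18 e⁻, Z=15. Be2+ < Mg2+ (same group, period 2 vs 3); Mg2+ < Na+ (both 10 e⁻, Z=12>11); Na+ < F- (both 10 e⁻, Z=11>9); F- < O2- (isoelectronic, higher Z=9 is smaller); O2- < N3- (both 10 e⁻, Z=8>7); N3- < P3- (same group, 1 shell fewer).
The complete sequence is Be2+ < Mg2+ < Na+ < F- < O2- < N3- < P3-. Na+ sits at position 3.

3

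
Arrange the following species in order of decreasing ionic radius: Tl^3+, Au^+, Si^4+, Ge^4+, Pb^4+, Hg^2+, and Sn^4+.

Au^+ > Hg^2+ > Tl^3+ > Pb^4+ > Sn^4+ > Ge^4+ > Si^4+

Electron counts and nuclear charges: Si^4+ (Z=14, 10 e⁻), Ge^4+ (Z=32, 28 e⁻), Sn^4+ (Z=50, 46 e⁻), Pb^4+ (Z=82, 78 e⁻), Tl^3+ (Z=81, 78 e⁻), Hg^2+ (Z=80, 78 e⁻), Au^+ (Z=79, 78 e⁻). Si^4+ < Ge^4+ (same group, period 3 vs 4); Ge^4+ < Sn^4+ (same group, period 4 vs 5); Sn^4+ < Pb^4+ (same group, 1 shell fewer); Pb^4+ < Tl^3+ (both 78 e⁻, Z=82>81); Tl^3+ < Hg^2+ (both 78 e⁻, Z=81>80); Hg^2+ < Au^+ (both 78 e⁻, Z=80>79).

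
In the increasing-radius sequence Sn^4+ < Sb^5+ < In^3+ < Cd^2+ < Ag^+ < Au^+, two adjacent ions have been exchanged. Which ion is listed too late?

Sb^5+

Scanning neighbour by neighbour, only Sn^4+/Sb^5+ violates a trend: they are isoelectronic (46 e⁻) and Sb has more protons than Sn (51 vs 50), making Sb^5+ smaller. That makes Sb^5+ the one sitting a position late relative to where it belongs.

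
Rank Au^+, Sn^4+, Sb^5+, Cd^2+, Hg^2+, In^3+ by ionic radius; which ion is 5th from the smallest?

Hg^2+

Work out protons and electrons: Sb^5+ has 46 e⁻ (Z=51), Sn^4+ has 46 e⁻ (Z=50), In^3+ has 46 e⁻ (Z=49), Cd^2+ has 46 e⁻ (Z=48), Hg^2+ has 78 e⁻ (Z=80), Au^+ has 78 e⁻ (Z=79). Sb^5+ < Sn^4+ (both 46 e⁻, Z=51>50); Sn^4+ < In^3+ (both 46 e⁻, Z=50>49); In^3+ < Cd^2+ (isoelectronic, higher Z=49 is smaller); Cd^2+ < Hg^2+ (same group, period 5 vs 6); Hg^2+ < Au^+ (both 78 e⁻, Z=80>79).
That gives Sb^5+ < Sn^4+ < In^3+ < Cd^2+ < Hg^2+ < Au^+. From the smallest end, number 5 is Hg^2+.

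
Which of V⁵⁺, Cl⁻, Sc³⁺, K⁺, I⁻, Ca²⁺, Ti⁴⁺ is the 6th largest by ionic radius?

Ti⁴⁺

Tabulating Z and e⁻: V⁵⁺ (Z=23, 18 e⁻), Ti⁴⁺ (Z=22, 18 e⁻), Sc³⁺ (Z=21, 18 e⁻), Ca²⁺ (Z=20, 18 e⁻), K⁺ (Z=19, 18 e⁻), Cl⁻ (Z=17, 18 e⁻), I⁻ (Z=53, 54 e⁻). V⁵⁺ < Ti⁴⁺ (both 18 e⁻, Z=23>22); Ti⁴⁺ < Sc³⁺ (both 18 e⁻, Z=22>21); Sc³⁺ < Ca²⁺ (both 18 e⁻, Z=21>20); Ca²⁺ < K⁺ (both 18 e⁻, Z=20>19); K⁺ < Cl⁻ (isoelectronic, higher Z=19 is smaller); Cl⁻ < I⁻ (same group, 2 shells fewer).
So the order is V⁵⁺ < Ti⁴⁺ < Sc³⁺ < Ca²⁺ < K⁺ < Cl⁻ < I⁻; the 6th-largest ion is Ti⁴⁺.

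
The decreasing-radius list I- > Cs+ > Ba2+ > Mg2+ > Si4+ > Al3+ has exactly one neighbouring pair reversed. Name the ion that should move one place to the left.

Al3+

Compare adjacent ions: they are isoelectronic (10 e⁻) and Si has more protons than Al (14 vs 13), making Si4+ smaller — yet in this decreasing list Si4+ sits before Al3+. Nothing else is reversed, so Al3+ should move one place to the left.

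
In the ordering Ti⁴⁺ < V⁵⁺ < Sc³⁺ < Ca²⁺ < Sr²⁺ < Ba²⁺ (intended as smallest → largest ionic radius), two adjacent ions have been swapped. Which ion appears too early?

Ti⁴⁺

Check each adjacent pair. Ti⁴⁺ and V⁵⁺ are reversed: both have 18 electrons but Z(V)=23 > Z(Ti)=22, so V⁵⁺ should be the smaller of the two. No other neighbouring pair contradicts the periodic trends, so Ti⁴⁺ is the ion listed too early.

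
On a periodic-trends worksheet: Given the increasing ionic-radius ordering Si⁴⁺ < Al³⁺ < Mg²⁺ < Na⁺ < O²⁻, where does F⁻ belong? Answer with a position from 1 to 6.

All of these have 10 electrons (isoelectronic). With the same electron cloud, the ion with the most protons pulls it in tightest. Nuclear charges: Si⁴⁺ (Z=14), Al³⁺ (Z=13), Mg²⁺ (Z=12), Na⁺ (Z=11), F⁻ (Z=9), O²⁻ (Z=8). Highest Z is smallest.
Putting F⁻ in gives Si⁴⁺ < Al³⁺ < Mg²⁺ < Na⁺ < F⁻ < O²⁻; it lands at slot 5.

5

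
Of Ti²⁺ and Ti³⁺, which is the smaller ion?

Ti³⁺

For a single element, ionic radius drops as positive charge rises — Ti³⁺ < Ti²⁺.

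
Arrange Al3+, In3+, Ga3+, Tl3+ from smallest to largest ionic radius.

These ions sit in one column with identical charge. Each step down the periodic table adds a principal shell, increasing the radius.

Al3+ < Ga3+ < In3+ < Tl3+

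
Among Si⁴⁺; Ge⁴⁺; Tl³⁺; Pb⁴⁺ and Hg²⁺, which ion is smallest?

Work out protons and electrons: Si⁴⁺: 10 e⁻, Z=14, Ge⁴⁺: 28 e⁻, Z=32, Pb⁴⁺: 78 e⁻, Z=82, Tl³⁺: 78 e⁻, Z=81, Hg²⁺: 78 e⁻, Z=80. Si⁴⁺ < Ge⁴⁺ (same group, period 3 vs 4); Ge⁴⁺ < Pb⁴⁺ (same group, period 4 vs 6); Pb⁴⁺ < Tl³⁺ (both 78 e⁻, Z=82>81); Tl³⁺ < Hg²⁺ (both 78 e⁻, Z=81>80).

Si⁴⁺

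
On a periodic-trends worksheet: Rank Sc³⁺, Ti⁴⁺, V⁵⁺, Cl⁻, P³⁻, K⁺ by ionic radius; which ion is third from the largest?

All of these have 18 electrons (isoelectronic). With the same electron cloud, the ion with the most protons pulls it in tightest. Nuclear charges: V⁵⁺ (Z=23), Ti⁴⁺ (Z=22), Sc³⁺ (Z=21), K⁺ (Z=19), Cl⁻ (Z=17), P³⁻ (Z=15). Highest Z is smallest.
Full ascending order: V⁵⁺ < Ti⁴⁺ < Sc³⁺ < K⁺ < Cl⁻ < P³⁻. Counting from the largest, position 3 is K⁺.

K⁺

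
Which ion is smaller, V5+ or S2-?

Each ion has 18 electrons. The ranking follows nuclear charge in reverse — greater Z gives a smaller radius. V5+ (Z=23), S2- (Z=16).

V5+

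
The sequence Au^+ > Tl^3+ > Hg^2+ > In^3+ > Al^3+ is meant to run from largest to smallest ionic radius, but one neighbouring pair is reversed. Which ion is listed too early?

Tl^3+

Check each adjacent pair. Tl^3+ and Hg^2+ are reversed: both have 78 electrons but Z(Tl)=81 > Z(Hg)=80, so Tl^3+ should be the smaller of the two. No other neighbouring pair contradicts the periodic trends, so Tl^3+ is the ion listed too early.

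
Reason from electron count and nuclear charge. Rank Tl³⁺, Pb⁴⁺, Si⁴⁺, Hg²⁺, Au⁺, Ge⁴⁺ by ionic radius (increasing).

Si⁴⁺ < Ge⁴⁺ < Pb⁴⁺ < Tl³⁺ < Hg²⁺ < Au⁺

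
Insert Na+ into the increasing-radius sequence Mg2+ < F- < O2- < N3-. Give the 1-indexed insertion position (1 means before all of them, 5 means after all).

These species are isoelectronic with 10 electrons. The only difference is the number of protons: Mg2+ (Z=12), Na+ (Z=11), F- (Z=9), O2- (Z=8), N3- (Z=7). The strongest nuclear pull (Mg2+) gives the smallest ion.
Merged order: Mg2+ < Na+ < F- < O2- < N3- — Na+ is number 2.

2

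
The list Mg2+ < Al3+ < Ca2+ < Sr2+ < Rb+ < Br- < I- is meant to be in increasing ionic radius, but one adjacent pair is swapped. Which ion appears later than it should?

Al3+

Compare adjacent ions: Al3+ and Mg2+ share 10 electrons; the higher nuclear charge on Al (Z=13) contracts it more, so Al3+ < Mg2+ — yet in this increasing list Mg2+ sits before Al3+. Nothing else is reversed, so Al3+ should move one place to the left.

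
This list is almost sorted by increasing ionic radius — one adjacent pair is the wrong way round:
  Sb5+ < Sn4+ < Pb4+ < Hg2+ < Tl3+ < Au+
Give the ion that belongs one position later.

Check each adjacent pair. Hg2+ and Tl3+ are reversed: Tl3+ and Hg2+ share 78 electrons; the higher nuclear charge on Tl (Z=81) contracts it more, so Tl3+ < Hg2+. No other neighbouring pair contradicts the periodic trends, so Hg2+ is the ion listed too early.

Hg2+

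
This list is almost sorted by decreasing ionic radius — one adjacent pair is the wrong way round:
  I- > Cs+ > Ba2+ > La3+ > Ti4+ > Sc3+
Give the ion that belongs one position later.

Ti4+

Compare adjacent ions: both have 18 electrons but Z(Ti)=22 > Z(Sc)=21, so Ti4+ should be the smaller of the two — yet in this decreasing list Ti4+ sits before Sc3+. Nothing else is reversed, so Ti4+ should move one place to the right.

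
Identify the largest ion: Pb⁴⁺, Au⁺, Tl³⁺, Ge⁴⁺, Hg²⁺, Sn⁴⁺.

First list Z and electron count for each: Ge⁴⁺: 28 e⁻, Z=32, Sn⁴⁺: 46 e⁻, Z=50, Pb⁴⁺: 78 e⁻, Z=82, Tl³⁺: 78 e⁻, Z=81, Hg²⁺: 78 e⁻, Z=80, Au⁺: 78 e⁻, Z=79. Ge⁴⁺ < Sn⁴⁺ (same group, 1 shell fewer); Sn⁴⁺ < Pb⁴⁺ (same group, period 5 vs 6); Pb⁴⁺ < Tl³⁺ (both 78 e⁻, Z=82>81); Tl³⁺ < Hg²⁺ (both 78 e⁻, Z=81>80); Hg²⁺ < Au⁺ (isoelectronic, higher Z=80 is smaller).

Au⁺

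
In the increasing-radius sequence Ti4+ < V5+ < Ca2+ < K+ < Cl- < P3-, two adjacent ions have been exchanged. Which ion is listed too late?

Compare adjacent ions: both have 18 electrons but Z(V)=23 > Z(Ti)=22, so V5+ should be the smaller of the two — yet in this increasing list Ti4+ sits before V5+. Nothing else is reversed, so V5+ should move one place to the left.

V5+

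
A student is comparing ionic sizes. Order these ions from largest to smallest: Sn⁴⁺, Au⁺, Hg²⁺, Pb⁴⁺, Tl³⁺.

Au⁺ > Hg²⁺ > Tl³⁺ > Pb⁴⁺ > Sn⁴⁺

Sn⁴⁺ (Z=50, 46 e⁻), Pb⁴⁺ (Z=82, 78 e⁻), Tl³⁺ (Z=81, 78 e⁻), Hg²⁺ (Z=80, 78 e⁻), Au⁺ (Z=79, 78 e⁻). Sn⁴⁺ < Pb⁴⁺ (same group, 1 shell fewer); Pb⁴⁺ < Tl³⁺ (both 78 e⁻, Z=82>81); Tl³⁺ < Hg²⁺ (both 78 e⁻, Z=81>80); Hg²⁺ < Au⁺ (isoelectronic, higher Z=80 is smaller).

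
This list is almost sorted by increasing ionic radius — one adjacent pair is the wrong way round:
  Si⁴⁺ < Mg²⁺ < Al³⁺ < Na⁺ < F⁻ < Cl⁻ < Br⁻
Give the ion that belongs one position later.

Compare adjacent ions: they are isoelectronic (10 e⁻) and Al has more protons than Mg (13 vs 12), making Al³⁺ smaller — yet in this increasing list Mg²⁺ sits before Al³⁺. Nothing else is reversed, so Mg²⁺ should move one place to the right.

Mg²⁺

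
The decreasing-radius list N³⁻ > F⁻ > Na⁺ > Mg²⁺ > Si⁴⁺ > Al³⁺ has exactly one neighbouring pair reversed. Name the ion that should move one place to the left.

Scanning neighbour by neighbour, only Si⁴⁺/Al³⁺ violates a trend: both have 10 electrons but Z(Si)=14 > Z(Al)=13, so Si⁴⁺ should be the smaller of the two. That makes Al³⁺ the one sitting a position late relative to where it belongs.

Al³⁺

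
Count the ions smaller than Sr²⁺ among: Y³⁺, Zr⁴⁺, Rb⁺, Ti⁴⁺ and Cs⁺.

3

Work out protons and electrons: Ti⁴⁺ (Z=22, 18 e⁻), Zr⁴⁺ (Z=40, 36 e⁻), Y³⁺ (Z=39, 36 e⁻), Sr²⁺ (Z=38, 36 e⁻), Rb⁺ (Z=37, 36 e⁻), Cs⁺ (Z=55, 54 e⁻). Ti⁴⁺ < Zr⁴⁺ (same group, period 4 vs 5); Zr⁴⁺ < Y³⁺ (both 36 e⁻, Z=40>39); Y³⁺ < Sr²⁺ (isoelectronic, higher Z=39 is smaller); Sr²⁺ < Rb⁺ (both 36 e⁻, Z=38>37); Rb⁺ < Cs⁺ (same group, period 5 vs 6).
Relative to Sr²⁺, the ions that are smaller are Ti⁴⁺, Zr⁴⁺, Y³⁺. Count: 3.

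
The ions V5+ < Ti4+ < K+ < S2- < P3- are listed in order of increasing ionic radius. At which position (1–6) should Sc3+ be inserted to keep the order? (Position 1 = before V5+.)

These species are isoelectronic with 18 electrons. The only difference is the number of protons: V5+ (Z=23), Ti4+ (Z=22), Sc3+ (Z=21), K+ (Z=19), S2- (Z=16), P3- (Z=15). The strongest nuclear pull (V5+) gives the smallest ion.
Putting Sc3+ in gives V5+ < Ti4+ < Sc3+ < K+ < S2- < P3-; it lands at slot 3.

3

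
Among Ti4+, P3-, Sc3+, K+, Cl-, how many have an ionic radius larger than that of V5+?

5

Each ion has 18 electrons. The ranking follows nuclear charge in reverse — greater Z gives a smaller radius. V5+ (Z=23), Ti4+ (Z=22), Sc3+ (Z=21), K+ (Z=19), Cl- (Z=17), P3- (Z=15).
Overall: V5+ < Ti4+ < Sc3+ < K+ < Cl- < P3-. V5+ has 0 below it and 5 above. That's 5.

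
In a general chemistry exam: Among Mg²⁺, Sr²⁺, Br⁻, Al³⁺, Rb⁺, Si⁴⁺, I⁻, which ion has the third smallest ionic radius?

Mg²⁺

First list Z and electron count for each: Si⁴⁺ has 10 e⁻ (Z=14), Al³⁺ has 10 e⁻ (Z=13), Mg²⁺ has 10 e⁻ (Z=12), Sr²⁺ has 36 e⁻ (Z=38), Rb⁺ has 36 e⁻ (Z=37), Br⁻ has 36 e⁻ (Z=35), I⁻ has 54 e⁻ (Z=53). Si⁴⁺ < Al³⁺ (both 10 e⁻, Z=14>13); Al³⁺ < Mg²⁺ (both 10 e⁻, Z=13>12); Mg²⁺ < Sr²⁺ (same group, 2 shells fewer); Sr²⁺ < Rb⁺ (both 36 e⁻, Z=38>37); Rb⁺ < Br⁻ (isoelectronic, higher Z=37 is smaller); Br⁻ < I⁻ (same group, period 4 vs 5).
Full ascending order: Si⁴⁺ < Al³⁺ < Mg²⁺ < Sr²⁺ < Rb⁺ < Br⁻ < I⁻. Counting from the smallest, position 3 is Mg²⁺.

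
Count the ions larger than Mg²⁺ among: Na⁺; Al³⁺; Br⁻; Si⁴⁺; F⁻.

Tabulating Z and e⁻: Si⁴⁺ has 10 e⁻ (Z=14), Al³⁺ has 10 e⁻ (Z=13), Mg²⁺ has 10 e⁻ (Z=12), Na⁺ has 10 e⁻ (Z=11), F⁻ has 10 e⁻ (Z=9), Br⁻ has 36 e⁻ (Z=35). Si⁴⁺ < Al³⁺ (isoelectronic, higher Z=14 is smaller); Al³⁺ < Mg²⁺ (both 10 e⁻, Z=13>12); Mg²⁺ < Na⁺ (isoelectronic, higher Z=12 is smaller); Na⁺ < F⁻ (both 10 e⁻, Z=11>9); F⁻ < Br⁻ (same group, 2 shells fewer).
Placing each against Mg²⁺: smaller — Si⁴⁺, Al³⁺; larger — Na⁺, F⁻, Br⁻. That's 3.

3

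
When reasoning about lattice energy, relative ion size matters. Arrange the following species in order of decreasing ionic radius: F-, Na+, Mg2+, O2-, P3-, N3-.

Electron counts and nuclear charges: Mg2+ (Z=12, 10 e⁻), Na+ (Z=11, 10 e⁻), F- (Z=9, 10 e⁻), O2- (Z=8, 10 e⁻), N3- (Z=7, 10 e⁻), P3- (Z=15, 18 e⁻). Mg2+ < Na+ (both 10 e⁻, Z=12>11); Na+ < F- (both 10 e⁻, Z=11>9); F- < O2- (both 10 e⁻, Z=9>8); O2- < N3- (isoelectronic, higher Z=8 is smaller); N3- < P3- (same group, 1 shell fewer).

P3- > N3- > O2- > F- > Na+ > Mg2+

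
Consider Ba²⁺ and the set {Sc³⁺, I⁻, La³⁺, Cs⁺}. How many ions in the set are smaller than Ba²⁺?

2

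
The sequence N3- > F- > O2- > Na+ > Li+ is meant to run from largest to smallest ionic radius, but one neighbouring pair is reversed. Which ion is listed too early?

Check each adjacent pair. F- and O2- are reversed: they are isoelectronic (10 e⁻) and F has more protons than O (9 vs 8), making F- smaller. No other neighbouring pair contradicts the periodic trends, so F- is the ion listed too early.

F-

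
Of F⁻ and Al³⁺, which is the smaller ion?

Al³⁺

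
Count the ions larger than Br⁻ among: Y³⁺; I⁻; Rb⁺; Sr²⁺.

1

Electron counts and nuclear charges: Y³⁺ (Z=39, 36 e⁻), Sr²⁺ (Z=38, 36 e⁻), Rb⁺ (Z=37, 36 e⁻), Br⁻ (Z=35, 36 e⁻), I⁻ (Z=53, 54 e⁻). Y³⁺ < Sr²⁺ (isoelectronic, higher Z=39 is smaller); Sr²⁺ < Rb⁺ (isoelectronic, higher Z=38 is smaller); Rb⁺ < Br⁻ (both 36 e⁻, Z=37>35); Br⁻ < I⁻ (same group, 1 shell fewer).
Overall: Y³⁺ < Sr²⁺ < Rb⁺ < Br⁻ < I⁻. Br⁻ has 3 below it and 1 above. Count: 1.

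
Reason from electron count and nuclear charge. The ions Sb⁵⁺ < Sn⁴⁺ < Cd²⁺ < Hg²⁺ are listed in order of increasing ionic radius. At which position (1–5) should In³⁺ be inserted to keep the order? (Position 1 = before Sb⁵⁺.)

3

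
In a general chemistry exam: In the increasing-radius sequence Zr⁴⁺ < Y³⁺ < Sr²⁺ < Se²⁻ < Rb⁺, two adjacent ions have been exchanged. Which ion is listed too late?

Rb⁺

The pair Se²⁻, Rb⁺ is the wrong way round — both have 36 electrons but Z(Rb)=37 > Z(Se)=34, so Rb⁺ should be the smaller of the two. All other adjacent pairs agree with periodic trends, so Rb⁺ is the misplaced ion.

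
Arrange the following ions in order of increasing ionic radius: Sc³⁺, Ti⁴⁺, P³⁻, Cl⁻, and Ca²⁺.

Ti⁴⁺ < Sc³⁺ < Ca²⁺ < Cl⁻ < P³⁻

Each ion has 18 electrons. The ranking follows nuclear charge in reverse — greater Z gives a smaller radius. Ti⁴⁺ (Z=22), Sc³⁺ (Z=21), Ca²⁺ (Z=20), Cl⁻ (Z=17), P³⁻ (Z=15).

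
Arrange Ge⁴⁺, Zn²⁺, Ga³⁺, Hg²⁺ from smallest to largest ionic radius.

Ge⁴⁺ (Z=32, 28 e⁻), Ga³⁺ (Z=31, 28 e⁻), Zn²⁺ (Z=30, 28 e⁻), Hg²⁺ (Z=80, 78 e⁻). Ge⁴⁺ < Ga³⁺ (both 28 e⁻, Z=32>31); Ga³⁺ < Zn²⁺ (isoelectronic, higher Z=31 is smaller); Zn²⁺ < Hg²⁺ (same group, period 4 vs 6).

Ge⁴⁺ < Ga³⁺ < Zn²⁺ < Hg²⁺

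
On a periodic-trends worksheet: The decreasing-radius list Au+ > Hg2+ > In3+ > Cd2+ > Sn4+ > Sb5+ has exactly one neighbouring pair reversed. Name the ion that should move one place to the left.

The pair In3+, Cd2+ is the wrong way round — they are isoelectronic (46 e⁻) and In has more protons than Cd (49 vs 48), making In3+ smaller. All other adjacent pairs agree with periodic trends, so Cd2+ is the misplaced ion.

Cd2+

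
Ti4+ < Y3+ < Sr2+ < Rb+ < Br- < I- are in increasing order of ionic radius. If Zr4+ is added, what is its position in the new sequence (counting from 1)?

Tabulating Z and e⁻: Ti4+ has 18 e⁻ (Z=22), Zr4+ has 36 e⁻ (Z=40), Y3+ has 36 e⁻ (Z=39), Sr2+ has 36 e⁻ (Z=38), Rb+ has 36 e⁻ (Z=37), Br- has 36 e⁻ (Z=35), I- has 54 e⁻ (Z=53). Ti4+ < Zr4+ (same group, period 4 vs 5); Zr4+ < Y3+ (both 36 e⁻, Z=40>39); Y3+ < Sr2+ (both 36 e⁻, Z=39>38); Sr2+ < Rb+ (both 36 e⁻, Z=38>37); Rb+ < Br- (isoelectronic, higher Z=37 is smaller); Br- < I- (same group, period 4 vs 5).
The complete sequence is Ti4+ < Zr4+ < Y3+ < Sr2+ < Rb+ < Br- < I-. Zr4+ sits at position 2.

2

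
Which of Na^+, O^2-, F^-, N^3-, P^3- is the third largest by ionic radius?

Tabulating Z and e⁻: Na^+ has 10 e⁻ (Z=11), F^- has 10 e⁻ (Z=9), O^2- has 10 e⁻ (Z=8), N^3- has 10 e⁻ (Z=7), P^3- has 18 e⁻ (Z=15). Na^+ < F^- (both 10 e⁻, Z=11>9); F^- < O^2- (isoelectronic, higher Z=9 is smaller); O^2- < N^3- (both 10 e⁻, Z=8>7); N^3- < P^3- (same group, 1 shell fewer).
Ordering: Na^+ < F^- < O^2- < N^3- < P^3-. The third largest is O^2-.

O^2-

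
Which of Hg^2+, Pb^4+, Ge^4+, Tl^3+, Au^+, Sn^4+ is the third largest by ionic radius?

Ge^4+ has 28 e⁻ (Z=32), Sn^4+ has 46 e⁻ (Z=50), Pb^4+ has 78 e⁻ (Z=82), Tl^3+ has 78 e⁻ (Z=81), Hg^2+ has 78 e⁻ (Z=80), Au^+ has 78 e⁻ (Z=79). Ge^4+ < Sn^4+ (same group, period 4 vs 5); Sn^4+ < Pb^4+ (same group, period 5 vs 6); Pb^4+ < Tl^3+ (isoelectronic, higher Z=82 is smaller); Tl^3+ < Hg^2+ (isoelectronic, higher Z=81 is smaller); Hg^2+ < Au^+ (isoelectronic, higher Z=80 is smaller).
Full ascending order: Ge^4+ < Sn^4+ < Pb^4+ < Tl^3+ < Hg^2+ < Au^+. Counting from the largest, position 3 is Tl^3+.

Tl^3+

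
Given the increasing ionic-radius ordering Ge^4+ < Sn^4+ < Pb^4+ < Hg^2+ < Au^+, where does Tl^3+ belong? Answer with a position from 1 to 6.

First list Z and electron count for each: Ge^4+: 28 e⁻, Z=32, Sn^4+: 46 e⁻, Z=50, Pb^4+: 78 e⁻, Z=82, Tl^3+: 78 e⁻, Z=81, Hg^2+: 78 e⁻, Z=80, Au^+: 78 e⁻, Z=79. Ge^4+ < Sn^4+ (same group, 1 shell fewer); Sn^4+ < Pb^4+ (same group, period 5 vs 6); Pb^4+ < Tl^3+ (both 78 e⁻, Z=82>81); Tl^3+ < Hg^2+ (isoelectronic, higher Z=81 is smaller); Hg^2+ < Au^+ (isoelectronic, higher Z=80 is smaller).
The complete sequence is Ge^4+ < Sn^4+ < Pb^4+ < Tl^3+ < Hg^2+ < Au^+. Tl^3+ sits at position 4.

4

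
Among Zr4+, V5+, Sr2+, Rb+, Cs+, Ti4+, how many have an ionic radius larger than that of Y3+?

3

V5+ has 18 e⁻ (Z=23), Ti4+ has 18 e⁻ (Z=22), Zr4+ has 36 e⁻ (Z=40), Y3+ has 36 e⁻ (Z=39), Sr2+ has 36 e⁻ (Z=38), Rb+ has 36 e⁻ (Z=37), Cs+ has 54 e⁻ (Z=55). V5+ < Ti4+ (isoelectronic, higher Z=23 is smaller); Ti4+ < Zr4+ (same group, period 4 vs 5); Zr4+ < Y3+ (isoelectronic, higher Z=40 is smaller); Y3+ < Sr2+ (isoelectronic, higher Z=39 is smaller); Sr2+ < Rb+ (isoelectronic, higher Z=38 is smaller); Rb+ < Cs+ (same group, period 5 vs 6).
Relative to Y3+, the ions that are larger are Sr2+, Rb+, Cs+. That's 3.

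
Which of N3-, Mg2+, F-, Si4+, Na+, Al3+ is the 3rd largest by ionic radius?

Na+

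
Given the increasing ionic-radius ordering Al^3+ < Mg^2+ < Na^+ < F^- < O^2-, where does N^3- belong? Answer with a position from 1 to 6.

6

Each ion has 10 electrons. The ranking follows nuclear charge in reverse — greater Z gives a smaller radius. Al^3+ (Z=13), Mg^2+ (Z=12), Na^+ (Z=11), F^- (Z=9), O^2- (Z=8), N^3- (Z=7).
Putting N^3- in gives Al^3+ < Mg^2+ < Na^+ < F^- < O^2- < N^3-; it lands at slot 6.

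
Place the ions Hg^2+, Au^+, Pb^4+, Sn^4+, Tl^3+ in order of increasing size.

Sn^4+ < Pb^4+ < Tl^3+ < Hg^2+ < Au^+

First list Z and electron count for each: Sn^4+: 46 e⁻, Z=50, Pb^4+: 78 e⁻, Z=82, Tl^3+: 78 e⁻, Z=81, Hg^2+: 78 e⁻, Z=80, Au^+: 78 e⁻, Z=79. Sn^4+ < Pb^4+ (same group, 1 shell fewer); Pb^4+ < Tl^3+ (isoelectronic, higher Z=82 is smaller); Tl^3+ < Hg^2+ (isoelectronic, higher Z=81 is smaller); Hg^2+ < Au^+ (isoelectronic, higher Z=80 is smaller).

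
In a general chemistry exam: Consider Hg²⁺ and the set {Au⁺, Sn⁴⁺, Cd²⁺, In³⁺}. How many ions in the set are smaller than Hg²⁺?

3

Work out protons and electrons: Sn⁴⁺ (Z=50, 46 e⁻), In³⁺ (Z=49, 46 e⁻), Cd²⁺ (Z=48, 46 e⁻), Hg²⁺ (Z=80, 78 e⁻), Au⁺ (Z=79, 78 e⁻). Sn⁴⁺ < In³⁺ (both 46 e⁻, Z=50>49); In³⁺ < Cd²⁺ (both 46 e⁻, Z=49>48); Cd²⁺ < Hg²⁺ (same group, period 5 vs 6); Hg²⁺ < Au⁺ (both 78 e⁻, Z=80>79).
Ordering all of them (including Hg²⁺) by radius gives Sn⁴⁺ < In³⁺ < Cd²⁺ < Hg²⁺ < Au⁺. Count: 3.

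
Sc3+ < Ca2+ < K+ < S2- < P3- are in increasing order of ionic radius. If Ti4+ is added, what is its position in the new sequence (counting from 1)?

1

Each ion has 18 electrons. The ranking follows nuclear charge in reverse — greater Z gives a smaller radius. Ti4+ (Z=22), Sc3+ (Z=21), Ca2+ (Z=20), K+ (Z=19), S2- (Z=16), P3- (Z=15).
The complete sequence is Ti4+ < Sc3+ < Ca2+ < K+ < S2- < P3-. Ti4+ sits at position 1.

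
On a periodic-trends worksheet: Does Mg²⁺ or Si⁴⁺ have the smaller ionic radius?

These species are isoelectronic with 10 electrons. The only difference is the number of protons: Si⁴⁺ (Z=14), Mg²⁺ (Z=12). The strongest nuclear pull (Si⁴⁺) gives the smallest ion.

Si⁴⁺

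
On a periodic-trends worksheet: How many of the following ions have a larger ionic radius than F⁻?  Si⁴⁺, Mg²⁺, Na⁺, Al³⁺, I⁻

First list Z and electron count for each: Si⁴⁺ (Z=14, 10 e⁻), Al³⁺ (Z=13, 10 e⁻), Mg²⁺ (Z=12, 10 e⁻), Na⁺ (Z=11, 10 e⁻), F⁻ (Z=9, 10 e⁻), I⁻ (Z=53, 54 e⁻). Si⁴⁺ < Al³⁺ (isoelectronic, higher Z=14 is smaller); Al³⁺ < Mg²⁺ (isoelectronic, higher Z=13 is smaller); Mg²⁺ < Na⁺ (isoelectronic, higher Z=12 is smaller); Na⁺ < F⁻ (isoelectronic, higher Z=11 is smaller); F⁻ < I⁻ (same group, 3 shells fewer).
Ordering all of them (including F⁻) by radius gives Si⁴⁺ < Al³⁺ < Mg²⁺ < Na⁺ < F⁻ < I⁻. So 1 is larger.

1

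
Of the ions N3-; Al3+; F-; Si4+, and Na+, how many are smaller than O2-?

4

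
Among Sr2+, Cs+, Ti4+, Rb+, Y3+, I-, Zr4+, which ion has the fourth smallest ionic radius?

Sr2+

Electron counts and nuclear charges: Ti4+: 18 e⁻, Z=22, Zr4+: 36 e⁻, Z=40, Y3+: 36 e⁻, Z=39, Sr2+: 36 e⁻, Z=38, Rb+: 36 e⁻, Z=37, Cs+: 54 e⁻, Z=55, I-: 54 e⁻, Z=53. Ti4+ < Zr4+ (same group, period 4 vs 5); Zr4+ < Y3+ (both 36 e⁻, Z=40>39); Y3+ < Sr2+ (both 36 e⁻, Z=39>38); Sr2+ < Rb+ (isoelectronic, higher Z=38 is smaller); Rb+ < Cs+ (same group, 1 shell fewer); Cs+ < I- (both 54 e⁻, Z=55>53).
Ordering: Ti4+ < Zr4+ < Y3+ < Sr2+ < Rb+ < Cs+ < I-. The fourth smallest is Sr2+.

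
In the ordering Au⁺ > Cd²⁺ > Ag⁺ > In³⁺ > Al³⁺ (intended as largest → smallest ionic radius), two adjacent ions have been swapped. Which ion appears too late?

The pair Cd²⁺, Ag⁺ is the wrong way round — both have 46 electrons but Z(Cd)=48 > Z(Ag)=47, so Cd²⁺ should be the smaller of the two. All other adjacent pairs agree with periodic trends, so Ag⁺ is the misplaced ion.

Ag⁺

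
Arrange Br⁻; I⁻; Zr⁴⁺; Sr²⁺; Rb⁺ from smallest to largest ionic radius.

Zr⁴⁺ < Sr²⁺ < Rb⁺ < Br⁻ < I⁻

Zr⁴⁺ (Z=40, 36 e⁻), Sr²⁺ (Z=38, 36 e⁻), Rb⁺ (Z=37, 36 e⁻), Br⁻ (Z=35, 36 e⁻), I⁻ (Z=53, 54 e⁻). Zr⁴⁺ < Sr²⁺ (both 36 e⁻, Z=40>38); Sr²⁺ < Rb⁺ (isoelectronic, higher Z=38 is smaller); Rb⁺ < Br⁻ (isoelectronic, higher Z=37 is smaller); Br⁻ < I⁻ (same group, 1 shell fewer).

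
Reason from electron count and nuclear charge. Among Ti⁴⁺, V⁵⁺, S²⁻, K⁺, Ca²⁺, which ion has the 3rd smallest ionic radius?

All of these have 18 electrons (isoelectronic). With the same electron cloud, the ion with the most protons pulls it in tightest. Nuclear charges: V⁵⁺ (Z=23), Ti⁴⁺ (Z=22), Ca²⁺ (Z=20), K⁺ (Z=19), S²⁻ (Z=16). Highest Z is smallest.
That gives V⁵⁺ < Ti⁴⁺ < Ca²⁺ < K⁺ < S²⁻. From the smallest end, number 3 is Ca²⁺.

Ca²⁺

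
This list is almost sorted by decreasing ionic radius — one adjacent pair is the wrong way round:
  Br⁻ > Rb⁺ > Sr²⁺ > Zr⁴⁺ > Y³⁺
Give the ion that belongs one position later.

The pair Zr⁴⁺, Y³⁺ is the wrong way round — they are isoelectronic (36 e⁻) and Zr has more protons than Y (40 vs 39), making Zr⁴⁺ smaller. All other adjacent pairs agree with periodic trends, so Zr⁴⁺ is the misplaced ion.

Zr⁴⁺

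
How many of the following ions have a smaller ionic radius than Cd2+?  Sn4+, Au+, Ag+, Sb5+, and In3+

3

Electron counts and nuclear charges: Sb5+: 46 e⁻, Z=51, Sn4+: 46 e⁻, Z=50, In3+: 46 e⁻, Z=49, Cd2+: 46 e⁻, Z=48, Ag+: 46 e⁻, Z=47, Au+: 78 e⁻, Z=79. Sb5+ < Sn4+ (isoelectronic, higher Z=51 is smaller); Sn4+ < In3+ (both 46 e⁻, Z=50>49); In3+ < Cd2+ (isoelectronic, higher Z=49 is smaller); Cd2+ < Ag+ (both 46 e⁻, Z=48>47); Ag+ < Au+ (same group, 1 shell fewer).
Ordering all of them (including Cd2+) by radius gives Sb5+ < Sn4+ < In3+ < Cd2+ < Ag+ < Au+. Count: 3.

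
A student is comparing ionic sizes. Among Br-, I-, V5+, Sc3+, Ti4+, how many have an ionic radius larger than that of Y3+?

Electron counts and nuclear charges: V5+: 18 e⁻, Z=23, Ti4+: 18 e⁻, Z=22, Sc3+: 18 e⁻, Z=21, Y3+: 36 e⁻, Z=39, Br-: 36 e⁻, Z=35, I-: 54 e⁻, Z=53. V5+ < Ti4+ (both 18 e⁻, Z=23>22); Ti4+ < Sc3+ (both 18 e⁻, Z=22>21); Sc3+ < Y3+ (same group, period 4 vs 5); Y3+ < Br- (isoelectronic, higher Z=39 is smaller); Br- < I- (same group, period 4 vs 5).
Placing each against Y3+: smaller — V5+, Ti4+, Sc3+; larger — Br-, I-. That's 2.

2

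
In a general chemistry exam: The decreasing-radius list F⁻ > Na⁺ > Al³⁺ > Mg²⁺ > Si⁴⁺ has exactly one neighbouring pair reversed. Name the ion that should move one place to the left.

Mg²⁺

The pair Al³⁺, Mg²⁺ is the wrong way round — both have 10 electrons but Z(Al)=13 > Z(Mg)=12, so Al³⁺ should be the smaller of the two. All other adjacent pairs agree with periodic trends, so Mg²⁺ is the misplaced ion.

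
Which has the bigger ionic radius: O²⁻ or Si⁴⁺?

O²⁻

Isoelectronic series (10 e⁻ each). Size is set by nuclear charge: more protons means a smaller ion. Si⁴⁺ (Z=14), O²⁻ (Z=8).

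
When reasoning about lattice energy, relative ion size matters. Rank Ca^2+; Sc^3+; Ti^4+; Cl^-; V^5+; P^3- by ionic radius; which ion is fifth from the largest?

Ti^4+

These species are isoelectronic with 18 electrons. The only difference is the number of protons: V^5+ (Z=23), Ti^4+ (Z=22), Sc^3+ (Z=21), Ca^2+ (Z=20), Cl^- (Z=17), P^3- (Z=15). The strongest nuclear pull (V^5+) gives the smallest ion.
That gives V^5+ < Ti^4+ < Sc^3+ < Ca^2+ < Cl^- < P^3-. From the largest end, number 5 is Ti^4+.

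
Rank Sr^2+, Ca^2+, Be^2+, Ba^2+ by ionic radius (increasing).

Be^2+ < Ca^2+ < Sr^2+ < Ba^2+

Same group, same charge. Going down the group adds an extra shell of electrons, so the ion gets larger: Be^2+ is highest in the group and smallest.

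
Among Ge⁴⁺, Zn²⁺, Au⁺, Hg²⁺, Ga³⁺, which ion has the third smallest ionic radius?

Zn²⁺

Electron counts and nuclear charges: Ge⁴⁺: 28 e⁻, Z=32, Ga³⁺: 28 e⁻, Z=31, Zn²⁺: 28 e⁻, Z=30, Hg²⁺: 78 e⁻, Z=80, Au⁺: 78 e⁻, Z=79. Ge⁴⁺ < Ga³⁺ (both 28 e⁻, Z=32>31); Ga³⁺ < Zn²⁺ (isoelectronic, higher Z=31 is smaller); Zn²⁺ < Hg²⁺ (same group, 2 shells fewer); Hg²⁺ < Au⁺ (both 78 e⁻, Z=80>79).
That gives Ge⁴⁺ < Ga³⁺ < Zn²⁺ < Hg²⁺ < Au⁺. From the smallest end, number 3 is Zn²⁺.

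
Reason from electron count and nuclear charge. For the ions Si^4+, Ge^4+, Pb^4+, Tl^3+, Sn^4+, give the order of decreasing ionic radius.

Tl^3+ > Pb^4+ > Sn^4+ > Ge^4+ > Si^4+

First list Z and electron count for each: Si^4+ (Z=14, 10 e⁻), Ge^4+ (Z=32, 28 e⁻), Sn^4+ (Z=50, 46 e⁻), Pb^4+ (Z=82, 78 e⁻), Tl^3+ (Z=81, 78 e⁻). Si^4+ < Ge^4+ (same group, 1 shell fewer); Ge^4+ < Sn^4+ (same group, period 4 vs 5); Sn^4+ < Pb^4+ (same group, 1 shell fewer); Pb^4+ < Tl^3+ (isoelectronic, higher Z=82 is smaller).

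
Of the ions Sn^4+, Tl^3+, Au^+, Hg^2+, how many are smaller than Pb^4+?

Electron counts and nuclear charges: Sn^4+ has 46 e⁻ (Z=50), Pb^4+ has 78 e⁻ (Z=82), Tl^3+ has 78 e⁻ (Z=81), Hg^2+ has 78 e⁻ (Z=80), Au^+ has 78 e⁻ (Z=79). Sn^4+ < Pb^4+ (same group, 1 shell fewer); Pb^4+ < Tl^3+ (isoelectronic, higher Z=82 is smaller); Tl^3+ < Hg^2+ (both 78 e⁻, Z=81>80); Hg^2+ < Au^+ (both 78 e⁻, Z=80>79).
Ordering all of them (including Pb^4+) by radius gives Sn^4+ < Pb^4+ < Tl^3+ < Hg^2+ < Au^+. Count: 1.

1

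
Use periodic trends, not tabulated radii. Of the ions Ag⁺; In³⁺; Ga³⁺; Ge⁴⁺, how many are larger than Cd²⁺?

Tabulating Z and e⁻: Ge⁴⁺ has 28 e⁻ (Z=32), Ga³⁺ has 28 e⁻ (Z=31), In³⁺ has 46 e⁻ (Z=49), Cd²⁺ has 46 e⁻ (Z=48), Ag⁺ has 46 e⁻ (Z=47). Ge⁴⁺ < Ga³⁺ (both 28 e⁻, Z=32>31); Ga³⁺ < In³⁺ (same group, period 4 vs 5); In³⁺ < Cd²⁺ (both 46 e⁻, Z=49>48); Cd²⁺ < Ag⁺ (isoelectronic, higher Z=48 is smaller).
Relative to Cd²⁺, the ions that are larger are Ag⁺. So 1 is larger.

1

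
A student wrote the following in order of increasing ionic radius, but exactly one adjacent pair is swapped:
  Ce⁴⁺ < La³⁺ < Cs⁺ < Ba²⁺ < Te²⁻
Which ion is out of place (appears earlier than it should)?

Cs⁺

Compare adjacent ions: Ba²⁺ and Cs⁺ share 54 electrons; the higher nuclear charge on Ba (Z=56) contracts it more, so Ba²⁺ < Cs⁺ — yet in this increasing list Cs⁺ sits before Ba²⁺. Nothing else is reversed, so Cs⁺ should move one place to the right.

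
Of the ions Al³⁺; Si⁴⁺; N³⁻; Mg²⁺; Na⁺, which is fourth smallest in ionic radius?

All of these have 10 electrons (isoelectronic). With the same electron cloud, the ion with the most protons pulls it in tightest. Nuclear charges: Si⁴⁺ (Z=14), Al³⁺ (Z=13), Mg²⁺ (Z=12), Na⁺ (Z=11), N³⁻ (Z=7). Highest Z is smallest.
That gives Si⁴⁺ < Al³⁺ < Mg²⁺ < Na⁺ < N³⁻. From the smallest end, number 4 is Na⁺.

Na⁺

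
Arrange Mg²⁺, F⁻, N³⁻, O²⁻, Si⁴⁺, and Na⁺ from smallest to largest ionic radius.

Each ion has 10 electrons. The ranking follows nuclear charge in reverse — greater Z gives a smaller radius. Si⁴⁺ (Z=14), Mg²⁺ (Z=12), Na⁺ (Z=11), F⁻ (Z=9), O²⁻ (Z=8), N³⁻ (Z=7).

Si⁴⁺ < Mg²⁺ < Na⁺ < F⁻ < O²⁻ < N³⁻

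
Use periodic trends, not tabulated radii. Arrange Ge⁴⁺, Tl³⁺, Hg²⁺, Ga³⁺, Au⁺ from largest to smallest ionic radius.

Au⁺ > Hg²⁺ > Tl³⁺ > Ga³⁺ > Ge⁴⁺

Ge⁴⁺ (Z=32, 28 e⁻), Ga³⁺ (Z=31, 28 e⁻), Tl³⁺ (Z=81, 78 e⁻), Hg²⁺ (Z=80, 78 e⁻), Au⁺ (Z=79, 78 e⁻). Ge⁴⁺ < Ga³⁺ (both 28 e⁻, Z=32>31); Ga³⁺ < Tl³⁺ (same group, period 4 vs 6); Tl³⁺ < Hg²⁺ (both 78 e⁻, Z=81>80); Hg²⁺ < Au⁺ (isoelectronic, higher Z=80 is smaller).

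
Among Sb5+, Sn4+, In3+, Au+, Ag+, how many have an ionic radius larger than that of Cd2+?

Work out protons and electrons: Sb5+: 46 e⁻, Z=51, Sn4+: 46 e⁻, Z=50, In3+: 46 e⁻, Z=49, Cd2+: 46 e⁻, Z=48, Ag+: 46 e⁻, Z=47, Au+: 78 e⁻, Z=79. Sb5+ < Sn4+ (isoelectronic, higher Z=51 is smaller); Sn4+ < In3+ (both 46 e⁻, Z=50>49); In3+ < Cd2+ (both 46 e⁻, Z=49>48); Cd2+ < Ag+ (both 46 e⁻, Z=48>47); Ag+ < Au+ (same group, 1 shell fewer).
Ordering all of them (including Cd2+) by radius gives Sb5+ < Sn4+ < In3+ < Cd2+ < Ag+ < Au+. So 2 are larger.

2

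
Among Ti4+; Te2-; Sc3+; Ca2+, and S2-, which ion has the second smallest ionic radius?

Sc3+

Work out protons and electrons: Ti4+: 18 e⁻, Z=22, Sc3+: 18 e⁻, Z=21, Ca2+: 18 e⁻, Z=20, S2-: 18 e⁻, Z=16, Te2-: 54 e⁻, Z=52. Ti4+ < Sc3+ (both 18 e⁻, Z=22>21); Sc3+ < Ca2+ (both 18 e⁻, Z=21>20); Ca2+ < S2- (both 18 e⁻, Z=20>16); S2- < Te2- (same group, 2 shells fewer).
That gives Ti4+ < Sc3+ < Ca2+ < S2- < Te2-. From the smallest end, number 2 is Sc3+.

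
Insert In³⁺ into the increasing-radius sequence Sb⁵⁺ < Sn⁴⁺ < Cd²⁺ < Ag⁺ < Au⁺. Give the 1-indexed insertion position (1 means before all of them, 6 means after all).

3

Sb⁵⁺: 46 e⁻, Z=51, Sn⁴⁺: 46 e⁻, Z=50, In³⁺: 46 e⁻, Z=49, Cd²⁺: 46 e⁻, Z=48, Ag⁺: 46 e⁻, Z=47, Au⁺: 78 e⁻, Z=79. Sb⁵⁺ < Sn⁴⁺ (isoelectronic, higher Z=51 is smaller); Sn⁴⁺ < In³⁺ (isoelectronic, higher Z=50 is smaller); In³⁺ < Cd²⁺ (both 46 e⁻, Z=49>48); Cd²⁺ < Ag⁺ (isoelectronic, higher Z=48 is smaller); Ag⁺ < Au⁺ (same group, period 5 vs 6).
With In³⁺ included the full order is Sb⁵⁺ < Sn⁴⁺ < In³⁺ < Cd²⁺ < Ag⁺ < Au⁺, so it takes position 3.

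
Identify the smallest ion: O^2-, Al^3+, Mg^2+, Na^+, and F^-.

Al^3+

Isoelectronic series (10 e⁻ each). Size is set by nuclear charge: more protons means a smaller ion. Al^3+ (Z=13), Mg^2+ (Z=12), Na^+ (Z=11), F^- (Z=9), O^2- (Z=8).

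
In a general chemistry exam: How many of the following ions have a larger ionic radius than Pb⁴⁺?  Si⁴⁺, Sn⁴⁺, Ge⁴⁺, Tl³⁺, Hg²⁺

Si⁴⁺ has 10 e⁻ (Z=14), Ge⁴⁺ has 28 e⁻ (Z=32), Sn⁴⁺ has 46 e⁻ (Z=50), Pb⁴⁺ has 78 e⁻ (Z=82), Tl³⁺ has 78 e⁻ (Z=81), Hg²⁺ has 78 e⁻ (Z=80). Si⁴⁺ < Ge⁴⁺ (same group, 1 shell fewer); Ge⁴⁺ < Sn⁴⁺ (same group, period 4 vs 5); Sn⁴⁺ < Pb⁴⁺ (same group, 1 shell fewer); Pb⁴⁺ < Tl³⁺ (isoelectronic, higher Z=82 is smaller); Tl³⁺ < Hg²⁺ (both 78 e⁻, Z=81>80).
Placing each against Pb⁴⁺: smaller — Si⁴⁺, Ge⁴⁺, Sn⁴⁺; larger — Tl³⁺, Hg²⁺. Count: 2.

2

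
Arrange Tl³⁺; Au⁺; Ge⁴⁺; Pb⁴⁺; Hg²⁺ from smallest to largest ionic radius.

Tabulating Z and e⁻: Ge⁴⁺ (Z=32, 28 e⁻), Pb⁴⁺ (Z=82, 78 e⁻), Tl³⁺ (Z=81, 78 e⁻), Hg²⁺ (Z=80, 78 e⁻), Au⁺ (Z=79, 78 e⁻). Ge⁴⁺ < Pb⁴⁺ (same group, 2 shells fewer); Pb⁴⁺ < Tl³⁺ (both 78 e⁻, Z=82>81); Tl³⁺ < Hg²⁺ (isoelectronic, higher Z=81 is smaller); Hg²⁺ < Au⁺ (isoelectronic, higher Z=80 is smaller).

Ge⁴⁺ < Pb⁴⁺ < Tl³⁺ < Hg²⁺ < Au⁺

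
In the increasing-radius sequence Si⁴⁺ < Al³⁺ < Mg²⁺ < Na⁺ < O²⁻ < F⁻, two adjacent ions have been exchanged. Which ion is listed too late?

Compare adjacent ions: F⁻ and O²⁻ share 10 electrons; the higher nuclear charge on F (Z=9) contracts it more, so F⁻ < O²⁻ — yet in this increasing list O²⁻ sits before F⁻. Nothing else is reversed, so F⁻ should move one place to the left.

F⁻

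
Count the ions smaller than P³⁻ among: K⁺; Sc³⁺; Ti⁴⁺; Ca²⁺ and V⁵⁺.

5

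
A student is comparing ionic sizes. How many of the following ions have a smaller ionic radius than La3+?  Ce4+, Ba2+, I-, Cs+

1

Each ion has 54 electrons. The ranking follows nuclear charge in reverse — greater Z gives a smaller radius. Ce4+ (Z=58), La3+ (Z=57), Ba2+ (Z=56), Cs+ (Z=55), I- (Z=53).
Placing each against La3+: smaller — Ce4+; larger — Ba2+, Cs+, I-. Count: 1.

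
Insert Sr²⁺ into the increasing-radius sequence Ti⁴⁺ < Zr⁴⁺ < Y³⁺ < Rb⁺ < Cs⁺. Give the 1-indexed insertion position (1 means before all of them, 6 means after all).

Tabulating Z and e⁻: Ti⁴⁺ (Z=22, 18 e⁻), Zr⁴⁺ (Z=40, 36 e⁻), Y³⁺ (Z=39, 36 e⁻), Sr²⁺ (Z=38, 36 e⁻), Rb⁺ (Z=37, 36 e⁻), Cs⁺ (Z=55, 54 e⁻). Ti⁴⁺ < Zr⁴⁺ (same group, period 4 vs 5); Zr⁴⁺ < Y³⁺ (isoelectronic, higher Z=40 is smaller); Y³⁺ < Sr²⁺ (both 36 e⁻, Z=39>38); Sr²⁺ < Rb⁺ (isoelectronic, higher Z=38 is smaller); Rb⁺ < Cs⁺ (same group, 1 shell fewer).
With Sr²⁺ included the full order is Ti⁴⁺ < Zr⁴⁺ < Y³⁺ < Sr²⁺ < Rb⁺ < Cs⁺, so it takes position 4.

4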